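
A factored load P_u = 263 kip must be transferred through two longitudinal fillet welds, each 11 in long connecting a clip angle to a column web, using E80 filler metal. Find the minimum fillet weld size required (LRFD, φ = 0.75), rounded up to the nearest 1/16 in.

w = 1/2 in

E80XX → F_EXX = 80 ksi.
Total weld length L = 22 in.
Required throat t_e = P_u / (φ × 0.6 F_EXX × L) = 263 / (0.75 × 0.6 × 80 × 22) = 0.3321 in.
Required leg w = t_e / 0.707 = 0.4697 in → use 1/2 in.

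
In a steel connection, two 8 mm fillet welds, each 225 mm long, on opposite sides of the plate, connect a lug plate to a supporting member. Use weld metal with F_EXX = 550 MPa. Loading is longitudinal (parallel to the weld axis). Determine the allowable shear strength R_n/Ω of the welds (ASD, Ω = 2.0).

Effective throat t_e = 0.707 × 8 = 5.656 mm.
Total length L = 450 mm; A_we = 5.656 × 450 = 2545 mm².
F_nw = 0.6 F_EXX = 0.6 × 550 = 330 MPa.
R_n = 330 × 2545 × 10⁻³ = 839.9 kN; R_n/Ω = 839.9/2.0 = 420 kN.

R_n/Ω ≈ 420 kN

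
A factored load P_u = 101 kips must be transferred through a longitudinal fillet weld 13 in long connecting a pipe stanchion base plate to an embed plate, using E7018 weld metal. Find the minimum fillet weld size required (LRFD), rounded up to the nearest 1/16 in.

E70XX → F_EXX = 70 ksi.
Total weld length L = 13 in.
Required throat t_e = P_u / (φ × 0.6 F_EXX × L) = 101 / (0.75 × 0.6 × 70 × 13) = 0.2466 in.
Required leg w = t_e / 0.707 = 0.3489 in → use 3/8 in.

w = 3/8 in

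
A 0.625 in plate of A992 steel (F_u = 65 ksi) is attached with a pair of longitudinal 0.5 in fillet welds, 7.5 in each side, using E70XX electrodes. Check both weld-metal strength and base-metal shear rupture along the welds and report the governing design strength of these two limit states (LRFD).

E70XX → F_EXX = 70 ksi.
t_e = 0.707 × 0.5 = 0.3535 in; L = 15 in.
Weld metal: φR_n = 0.75 × 0.6 × 70 × 0.3535 × 15 = 167 kip.
Base metal (shear rupture): φR_n = 0.75 × 0.6 × 65 × 0.625 × 15 = 274.2 kip.
Governing: weld metal.

φR_n ≈ 167 kip (weld metal governs)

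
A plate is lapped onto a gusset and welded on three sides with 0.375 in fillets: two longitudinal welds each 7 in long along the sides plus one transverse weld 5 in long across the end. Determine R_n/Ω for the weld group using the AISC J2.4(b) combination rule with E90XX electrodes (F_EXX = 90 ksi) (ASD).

R_n/Ω ≈ 139 kips

t_e = 0.707 × 0.375 = 0.2651 in.
R_nwl = 0.6 × 90 × 0.2651 × 14 = 200.4 kips (longitudinal, 2 welds).
R_nwt = 0.6 × 90 × 0.2651 × 5 = 71.58 kips (transverse, base value).
(i) R_nwl + R_nwt = 272 kips; (ii) 0.85 R_nwl + 1.5 R_nwt = 277.7 kips.
R_n = max = 277.7 kips [governs: (ii)]; R_n/Ω = 138.9 kips.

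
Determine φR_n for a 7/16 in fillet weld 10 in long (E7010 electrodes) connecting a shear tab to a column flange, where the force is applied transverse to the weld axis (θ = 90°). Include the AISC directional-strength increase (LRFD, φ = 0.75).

φR_n ≈ 146 kips

E70XX → F_EXX = 70 ksi.
t_e = 0.707 × 0.4375 = 0.3093 in; A_we = 0.3093 × 10 = 3.093 in².
Directional factor: 1.0 + 0.5 sin^1.5(90°) = 1.5.
F_nw = 0.6 × 70 × 1.5 = 63 ksi.
φR_n = 0.75 × 63 × 3.093 = 146.2 kips.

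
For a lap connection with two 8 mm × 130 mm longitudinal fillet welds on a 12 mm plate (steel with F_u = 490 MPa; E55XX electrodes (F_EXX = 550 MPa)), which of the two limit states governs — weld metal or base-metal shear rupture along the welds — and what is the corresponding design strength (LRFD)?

t_e = 0.707 × 8 = 5.656 mm; L = 260 mm.
Weld metal: φR_n = 0.75 × 0.6 × 550 × 5.656 × 260 × 10⁻³ = 364 kN.
Base metal (shear rupture): φR_n = 0.75 × 0.6 × 490 × 12 × 260 × 10⁻³ = 688 kN.
Governing: weld metal.

φR_n ≈ 364 kN (weld metal governs)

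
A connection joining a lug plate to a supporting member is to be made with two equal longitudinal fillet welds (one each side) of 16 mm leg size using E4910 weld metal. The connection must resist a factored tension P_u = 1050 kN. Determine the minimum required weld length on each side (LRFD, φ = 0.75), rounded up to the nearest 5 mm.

E49XX → F_EXX = 490 MPa.
Throat t_e = 0.707 × 16 = 11.31 mm.
φr_n = 0.75 × 0.6 × 490 × 11.31 × 10⁻³ = 2.494 kN/mm.
L_req = P_u / φr_n = 1050 / 2.494 = 421 mm total.
Per side: 421 / 2 = 210.5 mm.
Round up → use L = 215 mm on each side.

L = 215 mm on each side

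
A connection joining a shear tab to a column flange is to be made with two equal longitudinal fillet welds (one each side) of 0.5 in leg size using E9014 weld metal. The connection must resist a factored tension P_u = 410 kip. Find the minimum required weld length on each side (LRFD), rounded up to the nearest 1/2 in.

E90XX → F_EXX = 90 ksi.
Throat t_e = 0.707 × 0.5 = 0.3535 in.
φr_n = 0.75 × 0.6 × 90 × 0.3535 = 14.32 kip/in.
L_req = P_u / φr_n = 410 / 14.32 = 28.64 in total.
Per side: 28.64 / 2 = 14.32 in.
Round up → use L = 14.5 in on each side.

L = 14.5 in on each side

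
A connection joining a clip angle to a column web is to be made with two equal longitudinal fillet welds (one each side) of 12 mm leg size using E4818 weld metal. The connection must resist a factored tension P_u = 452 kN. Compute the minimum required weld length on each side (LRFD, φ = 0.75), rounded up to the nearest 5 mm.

L = 125 mm on each side

E48XX → F_EXX = 480 MPa.
Throat t_e = 0.707 × 12 = 8.484 mm.
φr_n = 0.75 × 0.6 × 480 × 8.484 × 10⁻³ = 1.833 kN/mm.
L_req = P_u / φr_n = 452 / 1.833 = 246.7 mm total.
Per side: 246.7 / 2 = 123.3 mm.
Round up → use L = 125 mm on each side.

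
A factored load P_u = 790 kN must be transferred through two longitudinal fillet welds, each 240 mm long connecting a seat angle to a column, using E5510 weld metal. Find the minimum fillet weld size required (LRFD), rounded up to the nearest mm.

E55XX → F_EXX = 550 MPa.
Total weld length L = 480 mm.
Required throat t_e = P_u / (φ × 0.6 F_EXX × L) = 790 / (0.75 × 0.6 × 550 × 480 × 10⁻³) = 6.65 mm.
Required leg w = t_e / 0.707 = 9.406 mm → use 10 mm.

w = 10 mm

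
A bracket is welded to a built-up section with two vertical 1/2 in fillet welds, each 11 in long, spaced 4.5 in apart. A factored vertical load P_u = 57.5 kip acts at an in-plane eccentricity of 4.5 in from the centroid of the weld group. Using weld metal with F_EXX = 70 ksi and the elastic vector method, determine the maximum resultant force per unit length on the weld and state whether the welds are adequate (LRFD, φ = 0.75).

Total weld length L_w = 22 in. Treat welds as unit-width lines.
Polar moment about centroid: J = 2[d³/12 + d(b/2)²] = 2[11³/12 + 11×2.25²] = 333.2 in³.
Direct shear f_v = P/L_w = 57.5 / 22 = 2.614 kip/in (vertical).
Torsion M = P·e = 57.5 × 4.5 = 258.75 kip·in.
Critical point at (x, y) = (2.25, 5.5) from centroid. f_tx = M·y/J = 4.271 kip/in; f_ty = M·x/J = 1.747 kip/in.
Resultant f_max = √[f_tx² + (f_v + f_ty)²] = √[4.271² + (2.614 + 1.747)²] = 6.104 kip/in.
Capacity per unit length: φr_n = 0.75 × 0.6 × 70 × (0.707 × 0.5) = 11.14 kip/in.
6.104 ≤ 11.14 → adequate.

f_max ≈ 6.1 kip/in; adequate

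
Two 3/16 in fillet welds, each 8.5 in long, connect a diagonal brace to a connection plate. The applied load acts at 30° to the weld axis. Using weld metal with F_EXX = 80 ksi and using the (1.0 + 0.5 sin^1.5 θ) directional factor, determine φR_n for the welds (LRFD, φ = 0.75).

t_e = 0.707 × 0.1875 = 0.1326 in; A_we = 0.1326 × 17 = 2.254 in².
Directional factor: 1.0 + 0.5 sin^1.5(30°) = 1.177.
F_nw = 0.6 × 80 × 1.177 = 56.49 ksi.
φR_n = 0.75 × 56.49 × 2.254 = 95.47 kips.

φR_n ≈ 95.5 kips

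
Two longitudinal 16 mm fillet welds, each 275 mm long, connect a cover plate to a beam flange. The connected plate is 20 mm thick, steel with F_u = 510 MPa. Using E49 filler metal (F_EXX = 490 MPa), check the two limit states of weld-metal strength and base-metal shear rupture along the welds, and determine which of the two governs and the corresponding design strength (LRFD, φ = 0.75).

φR_n ≈ 1370 kN (weld metal governs)

t_e = 0.707 × 16 = 11.31 mm; L = 550 mm.
Weld metal: φR_n = 0.75 × 0.6 × 490 × 11.31 × 550 × 10⁻³ = 1372 kN.
Base metal (shear rupture): φR_n = 0.75 × 0.6 × 510 × 20 × 550 × 10⁻³ = 2524 kN.
Governing: weld metal.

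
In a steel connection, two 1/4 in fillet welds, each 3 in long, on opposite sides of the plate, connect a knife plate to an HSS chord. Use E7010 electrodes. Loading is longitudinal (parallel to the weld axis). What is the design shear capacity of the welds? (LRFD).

E70XX → F_EXX = 70 ksi.
Effective throat t_e = 0.707 × 0.25 = 0.1767 in.
Total length L = 6 in; A_we = 0.1767 × 6 = 1.06 in².
F_nw = 0.6 F_EXX = 0.6 × 70 = 42 ksi.
φR_n = 0.75 × 42 × 1.06 = 33.41 kips.

φR_n ≈ 33.4 kips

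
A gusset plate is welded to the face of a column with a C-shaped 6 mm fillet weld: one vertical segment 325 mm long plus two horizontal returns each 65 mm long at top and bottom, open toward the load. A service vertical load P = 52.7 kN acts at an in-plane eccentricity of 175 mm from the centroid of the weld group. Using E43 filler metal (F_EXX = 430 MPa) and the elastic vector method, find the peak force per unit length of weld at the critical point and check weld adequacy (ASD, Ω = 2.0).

Total weld length L_w = 455 mm. Treat welds as unit-width lines.
Centroid: x̄ = 2×65×32.5 / 455 = 9.286 mm from the vertical weld.
Polar moment about centroid: J = I_x + I_y = [325³/12 + 2×65×162.5²] + [325×9.286² + 2(65³/12 + 65×23.21²)] = 6437000 mm³.
Direct shear f_v = P/L_w = 52.7×10³ / 455 = 115.8 N/mm (vertical).
Torsion M = P·e = 52.7×10³ × 175 = 9222500 N·mm.
Critical point at (x, y) = (55.71, 162.5) from centroid. f_tx = M·y/J = 232.8 N/mm; f_ty = M·x/J = 79.82 N/mm.
Resultant f_max = √[f_tx² + (f_v + f_ty)²] = √[232.8² + (115.8 + 79.82)²] = 304.1 N/mm.
Capacity per unit length: r_n/Ω = (1/2.0) × 0.6 × 430 × (0.707 × 6) = 547.2 N/mm.
304.1 ≤ 547.2 → adequate.

f_max ≈ 304 N/mm; adequate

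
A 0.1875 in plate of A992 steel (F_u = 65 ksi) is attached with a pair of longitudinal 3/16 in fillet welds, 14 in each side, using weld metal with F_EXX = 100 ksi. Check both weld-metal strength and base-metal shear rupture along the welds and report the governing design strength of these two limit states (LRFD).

φR_n ≈ 154 kips (base-metal shear rupture governs)

t_e = 0.707 × 0.1875 = 0.1326 in; L = 28 in.
Weld metal: φR_n = 0.75 × 0.6 × 100 × 0.1326 × 28 = 167 kips.
Base metal (shear rupture): φR_n = 0.75 × 0.6 × 65 × 0.1875 × 28 = 153.6 kips.
Governing: base-metal shear rupture.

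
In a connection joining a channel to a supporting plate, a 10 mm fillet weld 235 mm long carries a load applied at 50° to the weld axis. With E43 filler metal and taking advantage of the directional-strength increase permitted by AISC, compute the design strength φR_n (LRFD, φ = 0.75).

φR_n ≈ 429 kN

E43XX → F_EXX = 430 MPa.
t_e = 0.707 × 10 = 7.07 mm; A_we = 7.07 × 235 = 1661 mm².
Directional factor: 1.0 + 0.5 sin^1.5(50°) = 1.335.
F_nw = 0.6 × 430 × 1.335 = 344.5 MPa.
φR_n = 0.75 × 344.5 × 1661 × 10⁻³ = 429.3 kN.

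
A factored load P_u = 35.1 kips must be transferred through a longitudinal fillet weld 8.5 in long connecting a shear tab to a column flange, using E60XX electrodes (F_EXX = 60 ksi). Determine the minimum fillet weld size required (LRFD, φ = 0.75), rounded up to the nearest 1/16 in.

w = 1/4 in

Total weld length L = 8.5 in.
Required throat t_e = P_u / (φ × 0.6 F_EXX × L) = 35.1 / (0.75 × 0.6 × 60 × 8.5) = 0.1529 in.
Required leg w = t_e / 0.707 = 0.2163 in → use 1/4 in.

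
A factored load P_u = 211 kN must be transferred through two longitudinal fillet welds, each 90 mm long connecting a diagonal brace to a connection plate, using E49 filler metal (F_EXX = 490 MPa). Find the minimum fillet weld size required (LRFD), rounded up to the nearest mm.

w = 8 mm

Total weld length L = 180 mm.
Required throat t_e = P_u / (φ × 0.6 F_EXX × L) = 211 / (0.75 × 0.6 × 490 × 180 × 10⁻³) = 5.316 mm.
Required leg w = t_e / 0.707 = 7.519 mm → use 8 mm.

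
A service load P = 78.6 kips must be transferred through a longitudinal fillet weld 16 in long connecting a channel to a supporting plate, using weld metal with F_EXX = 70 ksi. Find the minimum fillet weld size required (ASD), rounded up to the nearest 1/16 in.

w = 3/8 in

Total weld length L = 16 in.
Required throat t_e = P × Ω / (0.6 F_EXX × L) = 78.6 × 2.0 / (0.6 × 70 × 16) = 0.2339 in.
Required leg w = t_e / 0.707 = 0.3309 in → use 3/8 in.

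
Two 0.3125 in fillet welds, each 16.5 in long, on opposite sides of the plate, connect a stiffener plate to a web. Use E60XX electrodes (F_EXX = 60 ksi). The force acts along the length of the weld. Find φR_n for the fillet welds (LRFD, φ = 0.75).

φR_n ≈ 197 kip

Effective throat t_e = 0.707 × 0.3125 = 0.2209 in.
Total length L = 33 in; A_we = 0.2209 × 33 = 7.291 in².
F_nw = 0.6 F_EXX = 0.6 × 60 = 36 ksi.
φR_n = 0.75 × 36 × 7.291 = 196.9 kip.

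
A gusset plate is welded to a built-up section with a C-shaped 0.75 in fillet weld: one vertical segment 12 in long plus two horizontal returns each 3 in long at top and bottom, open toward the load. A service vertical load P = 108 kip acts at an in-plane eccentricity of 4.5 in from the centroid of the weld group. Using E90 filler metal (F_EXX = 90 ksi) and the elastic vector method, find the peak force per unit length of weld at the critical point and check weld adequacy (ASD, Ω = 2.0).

Total weld length L_w = 18 in. Treat welds as unit-width lines.
Centroid: x̄ = 2×3×1.5 / 18 = 0.5 in from the vertical weld.
Polar moment about centroid: J = I_x + I_y = [12³/12 + 2×3×6²] + [12×0.5² + 2(3³/12 + 3×1²)] = 373.5 in³.
Direct shear f_v = P/L_w = 108 / 18 = 6 kip/in (vertical).
Torsion M = P·e = 108 × 4.5 = 486 kip·in.
Critical point at (x, y) = (2.5, 6) from centroid. f_tx = M·y/J = 7.807 kip/in; f_ty = M·x/J = 3.253 kip/in.
Resultant f_max = √[f_tx² + (f_v + f_ty)²] = √[7.807² + (6 + 3.253)²] = 12.11 kip/in.
Capacity per unit length: r_n/Ω = (1/2.0) × 0.6 × 90 × (0.707 × 0.75) = 14.32 kip/in.
12.11 ≤ 14.32 → adequate.

f_max ≈ 12.1 kip/in; adequate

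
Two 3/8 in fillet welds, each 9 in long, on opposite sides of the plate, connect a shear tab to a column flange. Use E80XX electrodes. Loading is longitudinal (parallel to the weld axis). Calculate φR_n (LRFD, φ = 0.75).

φR_n ≈ 172 kips

E80XX → F_EXX = 80 ksi.
Effective throat t_e = 0.707 × 0.375 = 0.2651 in.
Total length L = 18 in; A_we = 0.2651 × 18 = 4.772 in².
F_nw = 0.6 F_EXX = 0.6 × 80 = 48 ksi.
φR_n = 0.75 × 48 × 4.772 = 171.8 kips.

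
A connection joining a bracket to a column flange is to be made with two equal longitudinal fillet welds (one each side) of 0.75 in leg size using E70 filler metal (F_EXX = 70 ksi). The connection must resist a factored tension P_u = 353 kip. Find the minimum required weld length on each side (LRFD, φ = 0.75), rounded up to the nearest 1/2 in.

Throat t_e = 0.707 × 0.75 = 0.5302 in.
φr_n = 0.75 × 0.6 × 70 × 0.5302 = 16.7 kip/in.
L_req = P_u / φr_n = 353 / 16.7 = 21.13 in total.
Per side: 21.13 / 2 = 10.57 in.
Round up → use L = 11 in on each side.

L = 11 in on each side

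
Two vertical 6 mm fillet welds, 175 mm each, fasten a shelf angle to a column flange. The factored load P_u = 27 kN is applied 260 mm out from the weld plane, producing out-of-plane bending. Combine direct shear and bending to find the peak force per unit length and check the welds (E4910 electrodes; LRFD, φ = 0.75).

f_max ≈ 692 N/mm; adequate

E49XX → F_EXX = 490 MPa.
L_w = 2 × 175 = 350 mm; section modulus (unit throat) S = 2 × L²/6 = 10210 mm².
Direct shear f_v = P/L_w = 27×10³/350 = 77.14 N/mm.
Moment M = P × e = 27×10³ × 260 = 7020000 N·mm; bending f_b = M/S = 687.7 N/mm.
f_max = √(f_v² + f_b²) = √(77.14² + 687.7²) = 692 N/mm.
φr_n = 0.75 × 0.6 × 490 × (0.707 × 6) = 935.4 N/mm → adequate.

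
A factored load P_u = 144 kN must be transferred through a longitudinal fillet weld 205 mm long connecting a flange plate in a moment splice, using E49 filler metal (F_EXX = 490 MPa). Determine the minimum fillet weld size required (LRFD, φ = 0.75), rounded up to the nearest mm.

w = 5 mm

Total weld length L = 205 mm.
Required throat t_e = P_u / (φ × 0.6 F_EXX × L) = 144 / (0.75 × 0.6 × 490 × 205 × 10⁻³) = 3.186 mm.
Required leg w = t_e / 0.707 = 4.506 mm → use 5 mm.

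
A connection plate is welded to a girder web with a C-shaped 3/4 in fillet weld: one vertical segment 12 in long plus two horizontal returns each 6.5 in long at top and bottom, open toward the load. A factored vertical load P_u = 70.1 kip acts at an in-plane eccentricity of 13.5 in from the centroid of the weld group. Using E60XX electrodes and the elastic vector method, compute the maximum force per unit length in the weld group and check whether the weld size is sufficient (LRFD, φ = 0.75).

E60XX → F_EXX = 60 ksi.
Total weld length L_w = 25 in. Treat welds as unit-width lines.
Centroid: x̄ = 2×6.5×3.25 / 25 = 1.69 in from the vertical weld.
Polar moment about centroid: J = I_x + I_y = [12³/12 + 2×6.5×6²] + [12×1.69² + 2(6.5³/12 + 6.5×1.56²)] = 723.7 in³.
Direct shear f_v = P/L_w = 70.1 / 25 = 2.804 kip/in (vertical).
Torsion M = P·e = 70.1 × 13.5 = 946.35 kip·in.
Critical point at (x, y) = (4.81, 6) from centroid. f_tx = M·y/J = 7.846 kip/in; f_ty = M·x/J = 6.29 kip/in.
Resultant f_max = √[f_tx² + (f_v + f_ty)²] = √[7.846² + (2.804 + 6.29)²] = 12.01 kip/in.
Capacity per unit length: φr_n = 0.75 × 0.6 × 60 × (0.707 × 0.75) = 14.32 kip/in.
12.01 ≤ 14.32 → adequate.

f_max ≈ 12 kip/in; adequate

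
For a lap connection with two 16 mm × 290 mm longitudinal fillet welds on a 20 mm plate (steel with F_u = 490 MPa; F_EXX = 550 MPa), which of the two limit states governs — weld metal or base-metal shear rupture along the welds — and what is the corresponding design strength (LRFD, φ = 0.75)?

φR_n ≈ 1620 kN (weld metal governs)

t_e = 0.707 × 16 = 11.31 mm; L = 580 mm.
Weld metal: φR_n = 0.75 × 0.6 × 550 × 11.31 × 580 × 10⁻³ = 1624 kN.
Base metal (shear rupture): φR_n = 0.75 × 0.6 × 490 × 20 × 580 × 10⁻³ = 2558 kN.
Governing: weld metal.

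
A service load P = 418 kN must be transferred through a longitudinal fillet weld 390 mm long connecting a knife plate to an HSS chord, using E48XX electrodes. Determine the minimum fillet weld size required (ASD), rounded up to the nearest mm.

E48XX → F_EXX = 480 MPa.
Total weld length L = 390 mm.
Required throat t_e = P × Ω / (0.6 F_EXX × L) = 418 × 2.0 / (0.6 × 480 × 390 × 10⁻³) = 7.443 mm.
Required leg w = t_e / 0.707 = 10.53 mm → use 11 mm.

w = 11 mm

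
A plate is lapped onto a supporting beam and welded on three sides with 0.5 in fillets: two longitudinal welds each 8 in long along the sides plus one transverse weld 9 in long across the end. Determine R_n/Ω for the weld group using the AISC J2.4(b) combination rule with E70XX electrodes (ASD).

E70XX → F_EXX = 70 ksi.
t_e = 0.707 × 0.5 = 0.3535 in.
R_nwl = 0.6 × 70 × 0.3535 × 16 = 237.6 kips (longitudinal, 2 welds).
R_nwt = 0.6 × 70 × 0.3535 × 9 = 133.6 kips (transverse, base value).
(i) R_nwl + R_nwt = 371.2 kips; (ii) 0.85 R_nwl + 1.5 R_nwt = 402.4 kips.
R_n = max = 402.4 kips [governs: (ii)]; R_n/Ω = 201.2 kips.

R_n/Ω ≈ 201 kips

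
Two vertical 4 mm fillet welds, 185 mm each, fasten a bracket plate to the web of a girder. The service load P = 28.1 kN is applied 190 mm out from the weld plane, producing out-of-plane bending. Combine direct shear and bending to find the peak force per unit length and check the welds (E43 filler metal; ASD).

f_max ≈ 474 N/mm; NOT adequate

E43XX → F_EXX = 430 MPa.
L_w = 2 × 185 = 370 mm; section modulus (unit throat) S = 2 × L²/6 = 11410 mm².
Direct shear f_v = P/L_w = 28.1×10³/370 = 75.95 N/mm.
Moment M = P × e = 28.1×10³ × 190 = 5339000 N·mm; bending f_b = M/S = 468 N/mm.
f_max = √(f_v² + f_b²) = √(75.95² + 468²) = 474.1 N/mm.
r_n/Ω = (1/2.0) × 0.6 × 430 × (0.707 × 4) = 364.8 N/mm → NOT adequate.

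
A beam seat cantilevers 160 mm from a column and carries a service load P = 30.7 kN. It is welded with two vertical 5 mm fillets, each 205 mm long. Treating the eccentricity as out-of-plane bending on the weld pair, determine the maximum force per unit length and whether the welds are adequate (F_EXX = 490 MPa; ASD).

f_max ≈ 359 N/mm; adequate

L_w = 2 × 205 = 410 mm; section modulus (unit throat) S = 2 × L²/6 = 14010 mm².
Direct shear f_v = P/L_w = 30.7×10³/410 = 74.88 N/mm.
Moment M = P × e = 30.7×10³ × 160 = 4912000 N·mm; bending f_b = M/S = 350.6 N/mm.
f_max = √(f_v² + f_b²) = √(74.88² + 350.6²) = 358.6 N/mm.
r_n/Ω = (1/2.0) × 0.6 × 490 × (0.707 × 5) = 519.6 N/mm → adequate.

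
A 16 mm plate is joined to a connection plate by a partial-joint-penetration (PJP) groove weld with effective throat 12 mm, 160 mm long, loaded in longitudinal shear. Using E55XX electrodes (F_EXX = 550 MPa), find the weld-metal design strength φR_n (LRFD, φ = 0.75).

Effective throat (given) t_e = 12 mm.
A_we = 12 × 160 = 1920 mm².
F_nw = 0.6 F_EXX = 330 MPa.
φR_n = 0.75 × 330 × 1920 × 10⁻³ = 475.2 kN.

φR_n ≈ 475 kN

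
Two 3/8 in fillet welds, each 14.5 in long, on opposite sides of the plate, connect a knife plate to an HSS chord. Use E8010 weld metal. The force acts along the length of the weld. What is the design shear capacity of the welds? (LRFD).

E80XX → F_EXX = 80 ksi.
Effective throat t_e = 0.707 × 0.375 = 0.2651 in.
Total length L = 29 in; A_we = 0.2651 × 29 = 7.689 in².
F_nw = 0.6 F_EXX = 0.6 × 80 = 48 ksi.
φR_n = 0.75 × 48 × 7.689 = 276.8 kip.

φR_n ≈ 277 kip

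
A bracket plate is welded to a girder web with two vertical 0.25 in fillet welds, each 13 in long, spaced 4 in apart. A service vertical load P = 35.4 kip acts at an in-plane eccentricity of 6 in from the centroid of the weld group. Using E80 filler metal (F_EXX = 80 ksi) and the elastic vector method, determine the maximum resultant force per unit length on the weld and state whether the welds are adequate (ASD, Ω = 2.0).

Total weld length L_w = 26 in. Treat welds as unit-width lines.
Polar moment about centroid: J = 2[d³/12 + d(b/2)²] = 2[13³/12 + 13×2²] = 470.2 in³.
Direct shear f_v = P/L_w = 35.4 / 26 = 1.362 kip/in (vertical).
Torsion M = P·e = 35.4 × 6 = 212.4 kip·in.
Critical point at (x, y) = (2, 6.5) from centroid. f_tx = M·y/J = 2.936 kip/in; f_ty = M·x/J = 0.9035 kip/in.
Resultant f_max = √[f_tx² + (f_v + f_ty)²] = √[2.936² + (1.362 + 0.9035)²] = 3.708 kip/in.
Capacity per unit length: r_n/Ω = (1/2.0) × 0.6 × 80 × (0.707 × 0.25) = 4.242 kip/in.
3.708 ≤ 4.242 → adequate.

f_max ≈ 3.71 kip/in; adequate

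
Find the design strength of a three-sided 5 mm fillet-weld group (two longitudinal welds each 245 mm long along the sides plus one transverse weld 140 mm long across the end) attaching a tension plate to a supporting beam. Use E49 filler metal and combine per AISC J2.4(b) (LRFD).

φR_n ≈ 491 kN

E49XX → F_EXX = 490 MPa.
t_e = 0.707 × 5 = 3.535 mm.
R_nwl = 0.6 × 490 × 3.535 × 490 × 10⁻³ = 509.3 kN (longitudinal, 2 welds).
R_nwt = 0.6 × 490 × 3.535 × 140 × 10⁻³ = 145.5 kN (transverse, base value).
(i) R_nwl + R_nwt = 654.8 kN; (ii) 0.85 R_nwl + 1.5 R_nwt = 651.1 kN.
R_n = max = 654.8 kN [governs: (i)]; φR_n = 491.1 kN.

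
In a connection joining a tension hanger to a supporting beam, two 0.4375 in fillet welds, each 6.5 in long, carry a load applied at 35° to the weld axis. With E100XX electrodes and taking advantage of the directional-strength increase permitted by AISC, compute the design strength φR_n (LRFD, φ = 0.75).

E100XX → F_EXX = 100 ksi.
t_e = 0.707 × 0.4375 = 0.3093 in; A_we = 0.3093 × 13 = 4.021 in².
Directional factor: 1.0 + 0.5 sin^1.5(35°) = 1.217.
F_nw = 0.6 × 100 × 1.217 = 73.03 ksi.
φR_n = 0.75 × 73.03 × 4.021 = 220.2 kips.

φR_n ≈ 220 kips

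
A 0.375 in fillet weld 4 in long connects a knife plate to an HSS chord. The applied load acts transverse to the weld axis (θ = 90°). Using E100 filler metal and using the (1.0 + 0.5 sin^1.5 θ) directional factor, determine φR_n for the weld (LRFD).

φR_n ≈ 71.6 kips

E100XX → F_EXX = 100 ksi.
t_e = 0.707 × 0.375 = 0.2651 in; A_we = 0.2651 × 4 = 1.06 in².
Directional factor: 1.0 + 0.5 sin^1.5(90°) = 1.5.
F_nw = 0.6 × 100 × 1.5 = 90 ksi.
φR_n = 0.75 × 90 × 1.06 = 71.58 kips.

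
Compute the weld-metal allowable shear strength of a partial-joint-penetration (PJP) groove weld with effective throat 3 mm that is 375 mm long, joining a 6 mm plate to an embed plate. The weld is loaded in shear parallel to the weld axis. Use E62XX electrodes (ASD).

R_n/Ω ≈ 209 kN

E62XX → F_EXX = 620 MPa.
Effective throat (given) t_e = 3 mm.
A_we = 3 × 375 = 1125 mm².
F_nw = 0.6 F_EXX = 372 MPa.
R_n/Ω = (372 × 1125) / 2.0 × 10⁻³ = 209.2 kN.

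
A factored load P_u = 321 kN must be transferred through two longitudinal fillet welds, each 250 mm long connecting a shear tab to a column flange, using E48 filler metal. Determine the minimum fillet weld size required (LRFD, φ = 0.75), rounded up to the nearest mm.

E48XX → F_EXX = 480 MPa.
Total weld length L = 500 mm.
Required throat t_e = P_u / (φ × 0.6 F_EXX × L) = 321 / (0.75 × 0.6 × 480 × 500 × 10⁻³) = 2.972 mm.
Required leg w = t_e / 0.707 = 4.204 mm → use 5 mm.

w = 5 mm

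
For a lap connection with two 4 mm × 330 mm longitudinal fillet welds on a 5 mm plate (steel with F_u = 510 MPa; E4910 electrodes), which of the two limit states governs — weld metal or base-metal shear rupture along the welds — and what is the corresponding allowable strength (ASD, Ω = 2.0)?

E49XX → F_EXX = 490 MPa.
t_e = 0.707 × 4 = 2.828 mm; L = 660 mm.
Weld metal: R_n/Ω = (1/2.0) × 0.6 × 490 × 2.828 × 660 × 10⁻³ = 274.4 kN.
Base metal (shear rupture): R_n/Ω = (1/2.0) × 0.6 × 510 × 5 × 660 × 10⁻³ = 504.9 kN.
Governing: weld metal.

R_n/Ω ≈ 274 kN (weld metal governs)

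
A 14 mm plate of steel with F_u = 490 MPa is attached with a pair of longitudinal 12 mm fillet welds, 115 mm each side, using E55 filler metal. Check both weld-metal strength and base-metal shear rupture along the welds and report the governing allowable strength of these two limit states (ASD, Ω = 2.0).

E55XX → F_EXX = 550 MPa.
t_e = 0.707 × 12 = 8.484 mm; L = 230 mm.
Weld metal: R_n/Ω = (1/2.0) × 0.6 × 550 × 8.484 × 230 × 10⁻³ = 322 kN.
Base metal (shear rupture): R_n/Ω = (1/2.0) × 0.6 × 490 × 14 × 230 × 10⁻³ = 473.3 kN.
Governing: weld metal.

R_n/Ω ≈ 322 kN (weld metal governs)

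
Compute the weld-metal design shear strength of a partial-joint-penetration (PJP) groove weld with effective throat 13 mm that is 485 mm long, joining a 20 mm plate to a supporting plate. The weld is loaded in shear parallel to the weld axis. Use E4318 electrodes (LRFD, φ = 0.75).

φR_n ≈ 1220 kN

E43XX → F_EXX = 430 MPa.
Effective throat (given) t_e = 13 mm.
A_we = 13 × 485 = 6305 mm².
F_nw = 0.6 F_EXX = 258 MPa.
φR_n = 0.75 × 258 × 6305 × 10⁻³ = 1220 kN.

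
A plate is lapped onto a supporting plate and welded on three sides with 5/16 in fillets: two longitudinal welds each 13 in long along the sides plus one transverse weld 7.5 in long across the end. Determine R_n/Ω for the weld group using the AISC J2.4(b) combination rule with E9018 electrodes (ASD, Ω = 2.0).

R_n/Ω ≈ 200 kips

E90XX → F_EXX = 90 ksi.
t_e = 0.707 × 0.3125 = 0.2209 in.
R_nwl = 0.6 × 90 × 0.2209 × 26 = 310.2 kips (longitudinal, 2 welds).
R_nwt = 0.6 × 90 × 0.2209 × 7.5 = 89.48 kips (transverse, base value).
(i) R_nwl + R_nwt = 399.7 kips; (ii) 0.85 R_nwl + 1.5 R_nwt = 397.9 kips.
R_n = max = 399.7 kips [governs: (i)]; R_n/Ω = 199.8 kips.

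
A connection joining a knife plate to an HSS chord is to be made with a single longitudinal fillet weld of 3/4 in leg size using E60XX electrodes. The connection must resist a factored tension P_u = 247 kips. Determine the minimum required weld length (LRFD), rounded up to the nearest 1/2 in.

E60XX → F_EXX = 60 ksi.
Throat t_e = 0.707 × 0.75 = 0.5302 in.
φr_n = 0.75 × 0.6 × 60 × 0.5302 = 14.32 kips/in.
L_req = P_u / φr_n = 247 / 14.32 = 17.25 in total.
Round up → use L = 17.5 in.

L = 17.5 in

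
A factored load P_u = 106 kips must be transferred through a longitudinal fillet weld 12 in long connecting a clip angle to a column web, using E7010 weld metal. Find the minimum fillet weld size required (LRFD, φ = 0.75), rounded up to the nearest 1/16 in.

w = 7/16 in

E70XX → F_EXX = 70 ksi.
Total weld length L = 12 in.
Required throat t_e = P_u / (φ × 0.6 F_EXX × L) = 106 / (0.75 × 0.6 × 70 × 12) = 0.2804 in.
Required leg w = t_e / 0.707 = 0.3966 in → use 7/16 in.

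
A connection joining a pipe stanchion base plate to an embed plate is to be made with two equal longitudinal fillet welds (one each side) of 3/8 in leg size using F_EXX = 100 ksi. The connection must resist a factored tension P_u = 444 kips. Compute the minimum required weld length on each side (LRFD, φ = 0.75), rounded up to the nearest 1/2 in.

Throat t_e = 0.707 × 0.375 = 0.2651 in.
φr_n = 0.75 × 0.6 × 100 × 0.2651 = 11.93 kips/in.
L_req = P_u / φr_n = 444 / 11.93 = 37.22 in total.
Per side: 37.22 / 2 = 18.61 in.
Round up → use L = 19 in on each side.

L = 19 in on each side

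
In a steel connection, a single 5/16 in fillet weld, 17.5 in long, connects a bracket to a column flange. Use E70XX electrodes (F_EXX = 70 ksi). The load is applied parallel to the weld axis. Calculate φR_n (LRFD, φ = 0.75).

φR_n ≈ 122 kips

Effective throat t_e = 0.707 × 0.3125 = 0.2209 in.
Total length L = 17.5 in; A_we = 0.2209 × 17.5 = 3.866 in².
F_nw = 0.6 F_EXX = 0.6 × 70 = 42 ksi.
φR_n = 0.75 × 42 × 3.866 = 121.8 kips.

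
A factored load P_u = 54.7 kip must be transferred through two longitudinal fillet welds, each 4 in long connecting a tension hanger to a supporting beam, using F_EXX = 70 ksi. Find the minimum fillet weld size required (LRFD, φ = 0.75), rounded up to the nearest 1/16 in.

Total weld length L = 8 in.
Required throat t_e = P_u / (φ × 0.6 F_EXX × L) = 54.7 / (0.75 × 0.6 × 70 × 8) = 0.2171 in.
Required leg w = t_e / 0.707 = 0.307 in → use 5/16 in.

w = 5/16 in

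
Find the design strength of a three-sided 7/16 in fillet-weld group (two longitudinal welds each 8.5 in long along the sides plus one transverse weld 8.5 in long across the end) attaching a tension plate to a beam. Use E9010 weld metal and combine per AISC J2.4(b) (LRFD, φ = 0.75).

φR_n ≈ 341 kip

E90XX → F_EXX = 90 ksi.
t_e = 0.707 × 0.4375 = 0.3093 in.
R_nwl = 0.6 × 90 × 0.3093 × 17 = 283.9 kip (longitudinal, 2 welds).
R_nwt = 0.6 × 90 × 0.3093 × 8.5 = 142 kip (transverse, base value).
(i) R_nwl + R_nwt = 425.9 kip; (ii) 0.85 R_nwl + 1.5 R_nwt = 454.3 kip.
R_n = max = 454.3 kip [governs: (ii)]; φR_n = 340.7 kip.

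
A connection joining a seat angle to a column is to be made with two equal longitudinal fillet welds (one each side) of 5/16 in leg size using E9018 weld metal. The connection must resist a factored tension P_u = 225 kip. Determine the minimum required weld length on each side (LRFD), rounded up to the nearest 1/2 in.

E90XX → F_EXX = 90 ksi.
Throat t_e = 0.707 × 0.3125 = 0.2209 in.
φr_n = 0.75 × 0.6 × 90 × 0.2209 = 8.948 kip/in.
L_req = P_u / φr_n = 225 / 8.948 = 25.15 in total.
Per side: 25.15 / 2 = 12.57 in.
Round up → use L = 13 in on each side.

L = 13 in on each side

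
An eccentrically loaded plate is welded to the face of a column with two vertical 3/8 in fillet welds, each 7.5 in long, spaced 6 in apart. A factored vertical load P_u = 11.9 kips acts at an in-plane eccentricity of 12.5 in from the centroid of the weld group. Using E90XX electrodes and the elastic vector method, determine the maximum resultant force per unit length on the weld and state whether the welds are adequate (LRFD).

E90XX → F_EXX = 90 ksi.
Total weld length L_w = 15 in. Treat welds as unit-width lines.
Polar moment about centroid: J = 2[d³/12 + d(b/2)²] = 2[7.5³/12 + 7.5×3²] = 205.3 in³.
Direct shear f_v = P/L_w = 11.9 / 15 = 0.7933 kip/in (vertical).
Torsion M = P·e = 11.9 × 12.5 = 148.75 kip·in.
Critical point at (x, y) = (3, 3.75) from centroid. f_tx = M·y/J = 2.717 kip/in; f_ty = M·x/J = 2.174 kip/in.
Resultant f_max = √[f_tx² + (f_v + f_ty)²] = √[2.717² + (0.7933 + 2.174)²] = 4.023 kip/in.
Capacity per unit length: φr_n = 0.75 × 0.6 × 90 × (0.707 × 0.375) = 10.74 kip/in.
4.023 ≤ 10.74 → adequate.

f_max ≈ 4.02 kip/in; adequate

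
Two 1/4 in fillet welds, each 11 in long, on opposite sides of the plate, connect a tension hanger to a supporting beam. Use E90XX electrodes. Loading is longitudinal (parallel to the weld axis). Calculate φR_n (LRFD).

φR_n ≈ 157 kip

E90XX → F_EXX = 90 ksi.
Effective throat t_e = 0.707 × 0.25 = 0.1767 in.
Total length L = 22 in; A_we = 0.1767 × 22 = 3.888 in².
F_nw = 0.6 F_EXX = 0.6 × 90 = 54 ksi.
φR_n = 0.75 × 54 × 3.888 = 157.5 kip.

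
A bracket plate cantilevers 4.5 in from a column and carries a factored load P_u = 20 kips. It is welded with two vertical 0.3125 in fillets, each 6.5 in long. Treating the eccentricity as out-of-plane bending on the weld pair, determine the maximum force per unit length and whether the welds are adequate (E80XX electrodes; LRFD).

f_max ≈ 6.57 kip/in; adequate

E80XX → F_EXX = 80 ksi.
L_w = 2 × 6.5 = 13 in; section modulus (unit throat) S = 2 × L²/6 = 14.08 in².
Direct shear f_v = P/L_w = 20/13 = 1.538 kip/in.
Moment M = P × e = 20 × 4.5 = 90 kip·in; bending f_b = M/S = 6.391 kip/in.
f_max = √(f_v² + f_b²) = √(1.538² + 6.391²) = 6.573 kip/in.
φr_n = 0.75 × 0.6 × 80 × (0.707 × 0.3125) = 7.954 kip/in → adequate.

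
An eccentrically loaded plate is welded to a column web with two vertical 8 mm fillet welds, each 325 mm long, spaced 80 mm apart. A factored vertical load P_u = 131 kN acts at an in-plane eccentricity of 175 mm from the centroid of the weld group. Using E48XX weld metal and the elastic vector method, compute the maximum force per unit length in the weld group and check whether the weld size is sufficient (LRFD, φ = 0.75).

f_max ≈ 646 N/mm; adequate

E48XX → F_EXX = 480 MPa.
Total weld length L_w = 650 mm. Treat welds as unit-width lines.
Polar moment about centroid: J = 2[d³/12 + d(b/2)²] = 2[325³/12 + 325×40²] = 6761000 mm³.
Direct shear f_v = P/L_w = 131×10³ / 650 = 201.5 N/mm (vertical).
Torsion M = P·e = 131×10³ × 175 = 22925000 N·mm.
Critical point at (x, y) = (40, 162.5) from centroid. f_tx = M·y/J = 551 N/mm; f_ty = M·x/J = 135.6 N/mm.
Resultant f_max = √[f_tx² + (f_v + f_ty)²] = √[551² + (201.5 + 135.6)²] = 645.9 N/mm.
Capacity per unit length: φr_n = 0.75 × 0.6 × 480 × (0.707 × 8) = 1222 N/mm.
645.9 ≤ 1222 → adequate.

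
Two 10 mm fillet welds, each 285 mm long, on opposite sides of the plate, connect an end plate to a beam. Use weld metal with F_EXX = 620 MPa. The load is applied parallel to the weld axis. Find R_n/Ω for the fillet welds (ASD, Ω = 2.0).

R_n/Ω ≈ 750 kN

Effective throat t_e = 0.707 × 10 = 7.07 mm.
Total length L = 570 mm; A_we = 7.07 × 570 = 4030 mm².
F_nw = 0.6 F_EXX = 0.6 × 620 = 372 MPa.
R_n = 372 × 4030 × 10⁻³ = 1499 kN; R_n/Ω = 1499/2.0 = 749.6 kN.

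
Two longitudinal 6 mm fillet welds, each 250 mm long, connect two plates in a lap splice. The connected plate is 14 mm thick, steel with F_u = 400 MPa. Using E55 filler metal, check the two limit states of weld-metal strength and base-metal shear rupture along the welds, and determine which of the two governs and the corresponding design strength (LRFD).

E55XX → F_EXX = 550 MPa.
t_e = 0.707 × 6 = 4.242 mm; L = 500 mm.
Weld metal: φR_n = 0.75 × 0.6 × 550 × 4.242 × 500 × 10⁻³ = 524.9 kN.
Base metal (shear rupture): φR_n = 0.75 × 0.6 × 400 × 14 × 500 × 10⁻³ = 1260 kN.
Governing: weld metal.

φR_n ≈ 525 kN (weld metal governs)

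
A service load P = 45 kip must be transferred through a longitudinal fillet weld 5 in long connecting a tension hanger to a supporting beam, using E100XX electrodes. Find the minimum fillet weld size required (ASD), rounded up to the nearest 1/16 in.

w = 7/16 in

E100XX → F_EXX = 100 ksi.
Total weld length L = 5 in.
Required throat t_e = P × Ω / (0.6 F_EXX × L) = 45 × 2.0 / (0.6 × 100 × 5) = 0.3 in.
Required leg w = t_e / 0.707 = 0.4243 in → use 7/16 in.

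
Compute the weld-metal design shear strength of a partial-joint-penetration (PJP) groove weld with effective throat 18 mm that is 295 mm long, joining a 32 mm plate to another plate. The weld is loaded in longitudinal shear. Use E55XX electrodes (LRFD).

φR_n ≈ 1310 kN

E55XX → F_EXX = 550 MPa.
Effective throat (given) t_e = 18 mm.
A_we = 18 × 295 = 5310 mm².
F_nw = 0.6 F_EXX = 330 MPa.
φR_n = 0.75 × 330 × 5310 × 10⁻³ = 1314 kN.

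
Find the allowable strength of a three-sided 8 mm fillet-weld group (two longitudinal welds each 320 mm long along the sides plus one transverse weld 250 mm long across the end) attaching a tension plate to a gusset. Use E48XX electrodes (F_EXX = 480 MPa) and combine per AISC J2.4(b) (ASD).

R_n/Ω ≈ 748 kN

t_e = 0.707 × 8 = 5.656 mm.
R_nwl = 0.6 × 480 × 5.656 × 640 × 10⁻³ = 1043 kN (longitudinal, 2 welds).
R_nwt = 0.6 × 480 × 5.656 × 250 × 10⁻³ = 407.2 kN (transverse, base value).
(i) R_nwl + R_nwt = 1450 kN; (ii) 0.85 R_nwl + 1.5 R_nwt = 1497 kN.
R_n = max = 1497 kN [governs: (ii)]; R_n/Ω = 748.5 kN.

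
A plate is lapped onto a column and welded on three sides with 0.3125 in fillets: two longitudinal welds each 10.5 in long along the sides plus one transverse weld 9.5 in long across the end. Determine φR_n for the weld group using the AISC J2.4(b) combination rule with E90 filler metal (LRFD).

E90XX → F_EXX = 90 ksi.
t_e = 0.707 × 0.3125 = 0.2209 in.
R_nwl = 0.6 × 90 × 0.2209 × 21 = 250.5 kips (longitudinal, 2 welds).
R_nwt = 0.6 × 90 × 0.2209 × 9.5 = 113.3 kips (transverse, base value).
(i) R_nwl + R_nwt = 363.9 kips; (ii) 0.85 R_nwl + 1.5 R_nwt = 383 kips.
R_n = max = 383 kips [governs: (ii)]; φR_n = 287.2 kips.

φR_n ≈ 287 kips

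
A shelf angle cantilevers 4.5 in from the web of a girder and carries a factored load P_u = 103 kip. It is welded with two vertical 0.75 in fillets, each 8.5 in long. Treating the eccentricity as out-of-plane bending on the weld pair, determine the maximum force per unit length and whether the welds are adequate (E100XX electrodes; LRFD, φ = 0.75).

E100XX → F_EXX = 100 ksi.
L_w = 2 × 8.5 = 17 in; section modulus (unit throat) S = 2 × L²/6 = 24.08 in².
Direct shear f_v = P/L_w = 103/17 = 6.059 kip/in.
Moment M = P × e = 103 × 4.5 = 463.5 kip·in; bending f_b = M/S = 19.25 kip/in.
f_max = √(f_v² + f_b²) = √(6.059² + 19.25²) = 20.18 kip/in.
φr_n = 0.75 × 0.6 × 100 × (0.707 × 0.75) = 23.86 kip/in → adequate.

f_max ≈ 20.2 kip/in; adequate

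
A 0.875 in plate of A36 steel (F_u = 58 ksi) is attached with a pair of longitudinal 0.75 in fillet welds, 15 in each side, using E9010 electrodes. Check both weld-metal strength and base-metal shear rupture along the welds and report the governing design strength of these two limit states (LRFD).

φR_n ≈ 644 kip (weld metal governs)

E90XX → F_EXX = 90 ksi.
t_e = 0.707 × 0.75 = 0.5302 in; L = 30 in.
Weld metal: φR_n = 0.75 × 0.6 × 90 × 0.5302 × 30 = 644.3 kip.
Base metal (shear rupture): φR_n = 0.75 × 0.6 × 58 × 0.875 × 30 = 685.1 kip.
Governing: weld metal.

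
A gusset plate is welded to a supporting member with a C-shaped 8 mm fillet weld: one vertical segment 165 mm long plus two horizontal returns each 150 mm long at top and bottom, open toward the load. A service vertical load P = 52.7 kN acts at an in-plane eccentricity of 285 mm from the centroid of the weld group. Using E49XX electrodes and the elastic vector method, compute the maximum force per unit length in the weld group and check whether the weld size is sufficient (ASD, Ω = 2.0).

E49XX → F_EXX = 490 MPa.
Total weld length L_w = 465 mm. Treat welds as unit-width lines.
Centroid: x̄ = 2×150×75 / 465 = 48.39 mm from the vertical weld.
Polar moment about centroid: J = I_x + I_y = [165³/12 + 2×150×82.5²] + [165×48.39² + 2(150³/12 + 150×26.61²)] = 3578000 mm³.
Direct shear f_v = P/L_w = 52.7×10³ / 465 = 113.3 N/mm (vertical).
Torsion M = P·e = 52.7×10³ × 285 = 15020000 N·mm.
Critical point at (x, y) = (101.6, 82.5) from centroid. f_tx = M·y/J = 346.4 N/mm; f_ty = M·x/J = 426.6 N/mm.
Resultant f_max = √[f_tx² + (f_v + f_ty)²] = √[346.4² + (113.3 + 426.6)²] = 641.5 N/mm.
Capacity per unit length: r_n/Ω = (1/2.0) × 0.6 × 490 × (0.707 × 8) = 831.4 N/mm.
641.5 ≤ 831.4 → adequate.

f_max ≈ 641 N/mm; adequate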